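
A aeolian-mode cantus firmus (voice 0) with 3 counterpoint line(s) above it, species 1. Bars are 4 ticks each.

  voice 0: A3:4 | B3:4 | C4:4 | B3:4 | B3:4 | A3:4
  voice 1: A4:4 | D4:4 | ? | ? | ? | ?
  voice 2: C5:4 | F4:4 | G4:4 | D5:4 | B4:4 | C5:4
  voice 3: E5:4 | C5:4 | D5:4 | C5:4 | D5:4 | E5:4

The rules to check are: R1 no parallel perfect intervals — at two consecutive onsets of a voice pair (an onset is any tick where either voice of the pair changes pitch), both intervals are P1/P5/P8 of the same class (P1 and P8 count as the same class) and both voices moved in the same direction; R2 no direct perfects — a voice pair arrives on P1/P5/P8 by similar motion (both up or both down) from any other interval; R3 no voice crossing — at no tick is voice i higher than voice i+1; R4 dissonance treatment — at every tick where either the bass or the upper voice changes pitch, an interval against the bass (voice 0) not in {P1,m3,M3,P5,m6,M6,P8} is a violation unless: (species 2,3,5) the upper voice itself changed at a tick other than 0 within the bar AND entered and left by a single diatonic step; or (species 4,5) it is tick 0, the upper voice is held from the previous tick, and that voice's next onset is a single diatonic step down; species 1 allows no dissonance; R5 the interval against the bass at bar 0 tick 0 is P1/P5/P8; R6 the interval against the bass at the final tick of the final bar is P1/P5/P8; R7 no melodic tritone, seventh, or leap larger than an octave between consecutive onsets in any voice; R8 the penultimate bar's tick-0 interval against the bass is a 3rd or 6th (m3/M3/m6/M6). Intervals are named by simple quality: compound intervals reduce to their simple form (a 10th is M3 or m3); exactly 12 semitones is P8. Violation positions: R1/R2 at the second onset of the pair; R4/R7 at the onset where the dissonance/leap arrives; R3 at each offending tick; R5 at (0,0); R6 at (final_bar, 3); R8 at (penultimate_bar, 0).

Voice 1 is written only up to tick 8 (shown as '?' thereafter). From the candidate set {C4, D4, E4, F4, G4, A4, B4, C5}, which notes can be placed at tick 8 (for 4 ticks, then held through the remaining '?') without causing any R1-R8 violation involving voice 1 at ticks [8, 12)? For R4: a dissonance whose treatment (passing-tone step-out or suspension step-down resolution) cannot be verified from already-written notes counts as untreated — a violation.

C4: legal
D4: violates R4
E4: legal
F4: violates R4
G4: violates R2
A4: violates R3
B4: violates R3,R4
C5: violates R2,R3,R7

{C4, E4}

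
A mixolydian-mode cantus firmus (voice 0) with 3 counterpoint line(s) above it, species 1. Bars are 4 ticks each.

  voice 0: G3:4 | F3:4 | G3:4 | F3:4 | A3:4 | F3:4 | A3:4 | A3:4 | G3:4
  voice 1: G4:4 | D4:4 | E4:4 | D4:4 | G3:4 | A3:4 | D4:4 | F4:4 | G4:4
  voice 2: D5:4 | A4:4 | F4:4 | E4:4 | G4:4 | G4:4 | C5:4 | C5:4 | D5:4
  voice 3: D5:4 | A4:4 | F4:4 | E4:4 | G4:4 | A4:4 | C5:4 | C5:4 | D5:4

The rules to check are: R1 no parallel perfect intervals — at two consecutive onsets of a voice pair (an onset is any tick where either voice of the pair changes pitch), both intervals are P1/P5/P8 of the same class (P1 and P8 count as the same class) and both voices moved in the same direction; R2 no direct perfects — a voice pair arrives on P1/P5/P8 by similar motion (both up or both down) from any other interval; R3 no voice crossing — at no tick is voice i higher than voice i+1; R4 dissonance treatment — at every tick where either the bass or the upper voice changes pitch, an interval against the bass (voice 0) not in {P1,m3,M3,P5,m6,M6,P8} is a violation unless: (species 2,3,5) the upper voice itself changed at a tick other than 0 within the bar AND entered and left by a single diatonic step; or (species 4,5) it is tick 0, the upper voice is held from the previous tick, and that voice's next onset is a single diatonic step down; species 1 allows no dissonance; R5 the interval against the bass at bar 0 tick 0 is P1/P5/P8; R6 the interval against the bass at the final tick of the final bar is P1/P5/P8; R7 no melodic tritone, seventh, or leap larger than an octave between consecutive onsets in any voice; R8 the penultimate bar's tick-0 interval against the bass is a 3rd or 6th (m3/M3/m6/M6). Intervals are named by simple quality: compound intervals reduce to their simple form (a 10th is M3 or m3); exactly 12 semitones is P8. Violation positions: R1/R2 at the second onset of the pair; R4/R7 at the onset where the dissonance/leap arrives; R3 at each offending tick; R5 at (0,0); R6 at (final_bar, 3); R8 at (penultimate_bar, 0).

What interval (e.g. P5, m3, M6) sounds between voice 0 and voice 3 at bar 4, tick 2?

m7

voice 0=A3 voice 3=G4 -> m7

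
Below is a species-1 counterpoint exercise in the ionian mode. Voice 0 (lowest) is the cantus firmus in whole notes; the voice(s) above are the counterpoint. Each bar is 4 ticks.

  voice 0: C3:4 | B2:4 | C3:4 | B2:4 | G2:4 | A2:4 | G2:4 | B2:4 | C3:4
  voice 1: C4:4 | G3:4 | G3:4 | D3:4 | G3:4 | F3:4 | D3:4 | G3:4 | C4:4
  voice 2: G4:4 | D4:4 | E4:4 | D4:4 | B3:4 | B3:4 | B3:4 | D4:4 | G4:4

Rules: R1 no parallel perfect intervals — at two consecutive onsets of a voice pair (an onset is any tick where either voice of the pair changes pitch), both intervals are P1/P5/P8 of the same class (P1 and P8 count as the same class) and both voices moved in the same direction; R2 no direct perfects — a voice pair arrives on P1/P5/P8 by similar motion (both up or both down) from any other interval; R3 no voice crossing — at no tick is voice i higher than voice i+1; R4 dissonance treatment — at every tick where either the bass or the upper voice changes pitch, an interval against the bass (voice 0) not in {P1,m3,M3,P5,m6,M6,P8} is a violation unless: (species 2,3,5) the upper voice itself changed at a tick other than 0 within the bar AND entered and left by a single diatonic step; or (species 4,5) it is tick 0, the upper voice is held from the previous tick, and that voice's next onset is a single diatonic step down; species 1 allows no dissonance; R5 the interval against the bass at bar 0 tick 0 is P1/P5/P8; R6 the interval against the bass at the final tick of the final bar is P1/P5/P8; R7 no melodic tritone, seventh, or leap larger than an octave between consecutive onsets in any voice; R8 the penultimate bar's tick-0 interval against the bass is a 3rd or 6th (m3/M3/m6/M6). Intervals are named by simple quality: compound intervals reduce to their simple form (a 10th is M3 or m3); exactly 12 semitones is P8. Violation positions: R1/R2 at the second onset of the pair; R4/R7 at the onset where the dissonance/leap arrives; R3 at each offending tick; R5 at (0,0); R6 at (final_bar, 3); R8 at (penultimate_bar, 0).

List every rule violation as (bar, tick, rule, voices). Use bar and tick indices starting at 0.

bar 0: v0=C3 v1=C4 v2=G4 downbeat P5
bar 1: v0=B2 v1=G3 v2=D4 downbeat m3
bar 2: v0=C3 v1=G3 v2=E4 downbeat M3
bar 3: v0=B2 v1=D3 v2=D4 downbeat m3
bar 4: v0=G2 v1=G3 v2=B3 downbeat M3
bar 5: v0=A2 v1=F3 v2=B3 downbeat M2
bar 6: v0=G2 v1=D3 v2=B3 downbeat M3
bar 7: v0=B2 v1=G3 v2=D4 downbeat m3
bar 8: v0=C3 v1=C4 v2=G4 downbeat P5
  -> R1 @ bar 1 tick 0 v(1, 2): C4/G4 P5 -> G3/D4 P5 similar
  -> R2 @ bar 3 tick 0 v(1, 2): G3/E4 M6 -> D3/D4 P8 similar
  -> R4 @ bar 5 tick 0 v(0, 2): A2/B3 M2 untreated
  -> R2 @ bar 6 tick 0 v(0, 1): A2/F3 m6 -> G2/D3 P5 similar
  -> R2 @ bar 7 tick 0 v(1, 2): D3/B3 M6 -> G3/D4 P5 similar
  -> R1 @ bar 8 tick 0 v(1, 2): G3/D4 P5 -> C4/G4 P5 similar
  -> R2 @ bar 8 tick 0 v(0, 1): B2/G3 m6 -> C3/C4 P8 similar
  -> R2 @ bar 8 tick 0 v(0, 2): B2/D4 m3 -> C3/G4 P5 similar

(1, 0, R1, (1, 2))
(3, 0, R2, (1, 2))
(5, 0, R4, (0, 2))
(6, 0, R2, (0, 1))
(7, 0, R2, (1, 2))
(8, 0, R1, (1, 2))
(8, 0, R2, (0, 1))
(8, 0, R2, (0, 2))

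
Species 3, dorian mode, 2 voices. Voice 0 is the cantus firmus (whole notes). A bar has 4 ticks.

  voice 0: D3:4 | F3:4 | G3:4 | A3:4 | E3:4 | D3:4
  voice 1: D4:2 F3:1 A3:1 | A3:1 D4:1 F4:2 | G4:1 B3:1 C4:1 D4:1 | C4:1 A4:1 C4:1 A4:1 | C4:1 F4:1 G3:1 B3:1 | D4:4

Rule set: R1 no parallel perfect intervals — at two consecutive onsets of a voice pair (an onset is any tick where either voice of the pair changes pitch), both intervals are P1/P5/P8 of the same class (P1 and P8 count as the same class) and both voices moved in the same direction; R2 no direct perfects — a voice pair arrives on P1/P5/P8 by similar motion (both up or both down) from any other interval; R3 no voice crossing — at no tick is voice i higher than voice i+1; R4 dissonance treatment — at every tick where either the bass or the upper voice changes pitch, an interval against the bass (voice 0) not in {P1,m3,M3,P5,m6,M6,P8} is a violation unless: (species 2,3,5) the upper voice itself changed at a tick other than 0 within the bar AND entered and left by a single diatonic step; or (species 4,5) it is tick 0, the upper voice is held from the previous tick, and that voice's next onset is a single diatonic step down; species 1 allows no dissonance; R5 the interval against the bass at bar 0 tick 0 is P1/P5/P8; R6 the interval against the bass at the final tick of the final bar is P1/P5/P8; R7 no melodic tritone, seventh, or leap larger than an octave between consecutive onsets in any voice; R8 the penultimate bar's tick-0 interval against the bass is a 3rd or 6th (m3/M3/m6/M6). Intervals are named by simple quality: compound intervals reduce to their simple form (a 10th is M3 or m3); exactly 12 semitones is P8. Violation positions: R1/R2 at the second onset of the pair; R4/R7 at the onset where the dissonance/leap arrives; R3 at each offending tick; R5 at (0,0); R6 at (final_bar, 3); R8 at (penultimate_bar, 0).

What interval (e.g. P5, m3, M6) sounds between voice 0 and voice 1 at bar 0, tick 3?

P5

voice 0=D3 voice 1=A3 -> P5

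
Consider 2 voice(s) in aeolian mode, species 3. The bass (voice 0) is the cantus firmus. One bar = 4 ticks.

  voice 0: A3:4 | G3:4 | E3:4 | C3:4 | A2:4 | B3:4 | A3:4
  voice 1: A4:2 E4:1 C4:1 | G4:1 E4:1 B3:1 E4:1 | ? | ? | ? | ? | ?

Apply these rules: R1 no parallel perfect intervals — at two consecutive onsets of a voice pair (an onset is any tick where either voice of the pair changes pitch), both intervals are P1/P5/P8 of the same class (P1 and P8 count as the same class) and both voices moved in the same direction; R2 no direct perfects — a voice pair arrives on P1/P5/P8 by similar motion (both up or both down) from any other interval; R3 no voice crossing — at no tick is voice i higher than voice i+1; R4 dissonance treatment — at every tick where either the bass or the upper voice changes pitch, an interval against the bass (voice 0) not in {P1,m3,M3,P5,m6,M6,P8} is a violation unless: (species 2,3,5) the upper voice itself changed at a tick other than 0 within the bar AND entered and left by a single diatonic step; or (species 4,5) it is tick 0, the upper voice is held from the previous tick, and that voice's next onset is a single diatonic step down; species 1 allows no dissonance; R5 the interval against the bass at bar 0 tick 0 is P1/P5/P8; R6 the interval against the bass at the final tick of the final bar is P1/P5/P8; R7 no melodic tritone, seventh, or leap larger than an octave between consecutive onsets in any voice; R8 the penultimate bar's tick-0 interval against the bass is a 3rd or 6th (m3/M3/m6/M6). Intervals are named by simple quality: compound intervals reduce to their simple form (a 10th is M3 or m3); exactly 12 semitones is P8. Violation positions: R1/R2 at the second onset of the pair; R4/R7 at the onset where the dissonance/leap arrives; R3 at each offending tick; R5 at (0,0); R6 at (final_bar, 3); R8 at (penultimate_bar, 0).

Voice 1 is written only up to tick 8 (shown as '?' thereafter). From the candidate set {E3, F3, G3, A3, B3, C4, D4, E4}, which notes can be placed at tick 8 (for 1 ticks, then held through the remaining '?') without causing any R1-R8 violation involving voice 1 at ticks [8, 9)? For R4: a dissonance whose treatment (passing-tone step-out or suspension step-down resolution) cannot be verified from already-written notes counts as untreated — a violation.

{C4, E4, G3}

E3: violates R2
F3: violates R4,R7
G3: legal
A3: violates R4
B3: violates R2
C4: legal
D4: violates R4
E4: legal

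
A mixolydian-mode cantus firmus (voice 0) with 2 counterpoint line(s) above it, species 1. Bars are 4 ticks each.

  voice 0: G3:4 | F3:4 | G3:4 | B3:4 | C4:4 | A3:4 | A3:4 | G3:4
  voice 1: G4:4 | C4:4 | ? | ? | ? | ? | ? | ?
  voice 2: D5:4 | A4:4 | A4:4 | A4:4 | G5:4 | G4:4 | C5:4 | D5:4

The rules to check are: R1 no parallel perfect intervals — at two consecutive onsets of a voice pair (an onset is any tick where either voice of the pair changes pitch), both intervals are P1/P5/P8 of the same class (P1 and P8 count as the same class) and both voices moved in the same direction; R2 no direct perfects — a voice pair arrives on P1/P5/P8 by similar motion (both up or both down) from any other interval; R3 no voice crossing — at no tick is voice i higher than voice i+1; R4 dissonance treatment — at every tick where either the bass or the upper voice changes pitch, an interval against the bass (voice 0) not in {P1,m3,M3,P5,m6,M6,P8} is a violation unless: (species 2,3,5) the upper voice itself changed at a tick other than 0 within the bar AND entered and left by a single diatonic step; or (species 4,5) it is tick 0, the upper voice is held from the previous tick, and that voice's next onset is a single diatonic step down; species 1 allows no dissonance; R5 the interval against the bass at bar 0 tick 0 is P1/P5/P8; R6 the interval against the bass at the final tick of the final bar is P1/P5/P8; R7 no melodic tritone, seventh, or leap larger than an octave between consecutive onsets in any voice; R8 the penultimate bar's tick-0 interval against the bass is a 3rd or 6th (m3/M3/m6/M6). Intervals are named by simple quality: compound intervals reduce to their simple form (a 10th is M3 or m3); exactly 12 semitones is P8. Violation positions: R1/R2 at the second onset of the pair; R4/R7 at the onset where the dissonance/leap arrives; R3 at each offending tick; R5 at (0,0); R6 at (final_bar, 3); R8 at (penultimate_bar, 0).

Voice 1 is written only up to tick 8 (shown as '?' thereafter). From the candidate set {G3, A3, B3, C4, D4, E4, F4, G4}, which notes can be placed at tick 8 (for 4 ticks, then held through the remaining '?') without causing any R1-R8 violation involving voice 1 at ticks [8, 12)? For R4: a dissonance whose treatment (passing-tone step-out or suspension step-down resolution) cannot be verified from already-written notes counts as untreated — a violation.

{B3, E4, G3}

G3: legal
A3: violates R4
B3: legal
C4: violates R4
D4: violates R1
E4: legal
F4: violates R4
G4: violates R2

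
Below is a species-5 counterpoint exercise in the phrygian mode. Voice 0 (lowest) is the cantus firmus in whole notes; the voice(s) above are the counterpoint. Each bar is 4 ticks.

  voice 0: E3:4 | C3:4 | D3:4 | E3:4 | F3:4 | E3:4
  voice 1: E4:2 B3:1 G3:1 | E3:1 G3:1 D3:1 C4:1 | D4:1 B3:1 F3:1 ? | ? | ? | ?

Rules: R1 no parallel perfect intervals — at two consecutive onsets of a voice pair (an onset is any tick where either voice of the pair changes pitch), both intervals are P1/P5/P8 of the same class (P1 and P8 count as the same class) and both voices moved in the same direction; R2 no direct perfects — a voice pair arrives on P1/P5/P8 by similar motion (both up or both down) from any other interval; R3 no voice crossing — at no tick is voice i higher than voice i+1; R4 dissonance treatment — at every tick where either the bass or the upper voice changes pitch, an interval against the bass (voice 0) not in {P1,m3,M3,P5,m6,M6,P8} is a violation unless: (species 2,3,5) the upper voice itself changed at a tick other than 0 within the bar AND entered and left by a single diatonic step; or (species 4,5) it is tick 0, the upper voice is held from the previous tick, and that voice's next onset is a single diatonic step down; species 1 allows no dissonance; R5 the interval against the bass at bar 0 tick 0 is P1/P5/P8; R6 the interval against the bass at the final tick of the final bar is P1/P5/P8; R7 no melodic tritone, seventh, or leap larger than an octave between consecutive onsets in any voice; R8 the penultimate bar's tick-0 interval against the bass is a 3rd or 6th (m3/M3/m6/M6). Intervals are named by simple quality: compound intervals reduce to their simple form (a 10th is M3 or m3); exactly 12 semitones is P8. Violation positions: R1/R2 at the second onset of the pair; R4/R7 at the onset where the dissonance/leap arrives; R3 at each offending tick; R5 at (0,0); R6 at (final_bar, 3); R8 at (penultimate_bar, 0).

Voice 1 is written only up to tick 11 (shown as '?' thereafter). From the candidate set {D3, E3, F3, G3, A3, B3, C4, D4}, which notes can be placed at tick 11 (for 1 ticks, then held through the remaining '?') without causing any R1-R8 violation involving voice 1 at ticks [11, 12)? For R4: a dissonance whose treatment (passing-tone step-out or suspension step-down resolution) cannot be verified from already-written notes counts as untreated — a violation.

D3: legal
E3: violates R4
F3: legal
G3: violates R4
A3: legal
B3: violates R7
C4: violates R4
D4: legal

{A3, D3, D4, F3}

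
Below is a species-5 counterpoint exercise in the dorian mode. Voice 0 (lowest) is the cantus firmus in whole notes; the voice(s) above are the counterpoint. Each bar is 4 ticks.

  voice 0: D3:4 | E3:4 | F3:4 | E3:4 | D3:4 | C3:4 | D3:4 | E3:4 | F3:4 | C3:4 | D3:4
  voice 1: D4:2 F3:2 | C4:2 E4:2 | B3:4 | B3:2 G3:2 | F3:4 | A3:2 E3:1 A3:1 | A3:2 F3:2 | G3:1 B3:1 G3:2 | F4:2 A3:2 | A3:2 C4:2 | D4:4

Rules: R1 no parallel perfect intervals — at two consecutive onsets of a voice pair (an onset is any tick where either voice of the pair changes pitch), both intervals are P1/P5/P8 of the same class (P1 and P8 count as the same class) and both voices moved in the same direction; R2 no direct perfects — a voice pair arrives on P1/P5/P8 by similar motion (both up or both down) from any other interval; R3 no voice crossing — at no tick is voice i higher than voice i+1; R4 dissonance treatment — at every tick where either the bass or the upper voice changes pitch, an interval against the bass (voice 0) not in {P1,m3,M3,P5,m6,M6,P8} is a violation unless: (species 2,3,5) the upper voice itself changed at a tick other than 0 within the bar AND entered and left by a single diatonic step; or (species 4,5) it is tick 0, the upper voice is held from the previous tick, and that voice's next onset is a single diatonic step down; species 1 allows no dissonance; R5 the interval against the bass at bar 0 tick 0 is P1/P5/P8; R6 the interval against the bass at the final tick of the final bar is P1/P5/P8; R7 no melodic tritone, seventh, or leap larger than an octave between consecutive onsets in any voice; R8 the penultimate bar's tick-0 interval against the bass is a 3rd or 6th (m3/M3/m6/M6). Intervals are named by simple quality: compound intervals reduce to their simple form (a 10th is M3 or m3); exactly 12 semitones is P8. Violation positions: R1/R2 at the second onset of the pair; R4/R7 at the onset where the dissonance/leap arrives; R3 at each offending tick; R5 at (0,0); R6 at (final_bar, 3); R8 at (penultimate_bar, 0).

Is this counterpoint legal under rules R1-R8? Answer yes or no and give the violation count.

bar 0: v0=D3 v1=D4 (P8)
bar 1: v0=E3 v1=C4 (m6)
bar 2: v0=F3 v1=B3 (TT)
bar 3: v0=E3 v1=B3 (P5)
bar 4: v0=D3 v1=F3 (m3)
bar 5: v0=C3 v1=A3 (M6)
bar 6: v0=D3 v1=A3 (P5)
bar 7: v0=E3 v1=G3 (m3)
bar 8: v0=F3 v1=F4 (P8)
bar 9: v0=C3 v1=A3 (M6)
bar 10: v0=D3 v1=D4 (P8)
  R4 @ bar2.0: F3/B3 TT untreated
  R2 @ bar8.0: E3/G3 m3 -> F3/F4 P8 similar
  R7 @ bar8.0: G3->F4 leap 10st
  R1 @ bar10.0: C3/C4 P8 -> D3/D4 P8 similar

No (4 violations)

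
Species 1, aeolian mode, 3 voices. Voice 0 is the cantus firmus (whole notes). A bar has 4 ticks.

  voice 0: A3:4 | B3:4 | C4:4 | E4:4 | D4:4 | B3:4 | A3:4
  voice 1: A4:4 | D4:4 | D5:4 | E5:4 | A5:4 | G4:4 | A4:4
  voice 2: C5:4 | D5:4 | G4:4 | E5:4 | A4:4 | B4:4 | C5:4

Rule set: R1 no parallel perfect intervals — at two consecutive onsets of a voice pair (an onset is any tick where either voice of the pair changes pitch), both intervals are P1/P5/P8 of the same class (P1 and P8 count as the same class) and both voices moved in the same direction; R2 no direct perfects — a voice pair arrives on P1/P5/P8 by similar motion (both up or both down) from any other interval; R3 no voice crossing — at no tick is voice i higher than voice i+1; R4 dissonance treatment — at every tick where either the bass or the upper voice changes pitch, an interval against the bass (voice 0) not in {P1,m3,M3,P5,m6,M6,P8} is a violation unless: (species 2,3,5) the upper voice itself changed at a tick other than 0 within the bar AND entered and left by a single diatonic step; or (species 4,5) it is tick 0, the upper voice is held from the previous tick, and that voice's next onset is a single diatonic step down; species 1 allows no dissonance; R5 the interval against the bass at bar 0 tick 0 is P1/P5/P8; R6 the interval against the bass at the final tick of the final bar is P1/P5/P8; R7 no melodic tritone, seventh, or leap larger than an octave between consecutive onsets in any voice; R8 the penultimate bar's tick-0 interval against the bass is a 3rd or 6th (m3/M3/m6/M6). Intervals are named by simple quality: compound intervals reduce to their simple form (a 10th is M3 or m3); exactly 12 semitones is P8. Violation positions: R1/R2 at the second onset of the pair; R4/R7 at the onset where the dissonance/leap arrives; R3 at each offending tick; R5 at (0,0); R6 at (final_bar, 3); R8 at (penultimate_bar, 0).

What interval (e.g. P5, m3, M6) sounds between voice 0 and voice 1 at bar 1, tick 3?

voice 0=B3 voice 1=D4 -> m3

m3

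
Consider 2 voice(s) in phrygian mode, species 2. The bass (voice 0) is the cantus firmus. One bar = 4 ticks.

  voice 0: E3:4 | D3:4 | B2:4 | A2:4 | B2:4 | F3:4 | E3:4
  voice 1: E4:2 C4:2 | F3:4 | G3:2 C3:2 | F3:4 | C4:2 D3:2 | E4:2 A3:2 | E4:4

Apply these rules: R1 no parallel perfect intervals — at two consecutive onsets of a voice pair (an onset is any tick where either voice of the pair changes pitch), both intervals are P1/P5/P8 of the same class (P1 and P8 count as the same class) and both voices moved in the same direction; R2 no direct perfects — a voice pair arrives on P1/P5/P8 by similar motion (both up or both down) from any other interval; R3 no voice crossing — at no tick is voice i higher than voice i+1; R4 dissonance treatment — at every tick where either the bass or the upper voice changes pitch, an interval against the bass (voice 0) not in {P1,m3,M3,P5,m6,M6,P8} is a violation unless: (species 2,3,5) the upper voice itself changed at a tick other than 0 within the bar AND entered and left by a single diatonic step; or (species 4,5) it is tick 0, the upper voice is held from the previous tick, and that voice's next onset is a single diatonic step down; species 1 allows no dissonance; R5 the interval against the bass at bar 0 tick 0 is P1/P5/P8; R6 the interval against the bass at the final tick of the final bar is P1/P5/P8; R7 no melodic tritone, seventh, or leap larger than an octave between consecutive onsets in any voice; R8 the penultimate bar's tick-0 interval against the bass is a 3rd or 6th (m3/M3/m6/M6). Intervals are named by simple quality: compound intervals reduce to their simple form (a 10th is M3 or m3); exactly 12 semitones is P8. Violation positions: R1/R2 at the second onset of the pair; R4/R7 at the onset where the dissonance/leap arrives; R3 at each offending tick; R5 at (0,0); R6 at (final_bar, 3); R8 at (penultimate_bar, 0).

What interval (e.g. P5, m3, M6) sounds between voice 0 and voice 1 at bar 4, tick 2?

m3

voice 0=B2 voice 1=D3 -> m3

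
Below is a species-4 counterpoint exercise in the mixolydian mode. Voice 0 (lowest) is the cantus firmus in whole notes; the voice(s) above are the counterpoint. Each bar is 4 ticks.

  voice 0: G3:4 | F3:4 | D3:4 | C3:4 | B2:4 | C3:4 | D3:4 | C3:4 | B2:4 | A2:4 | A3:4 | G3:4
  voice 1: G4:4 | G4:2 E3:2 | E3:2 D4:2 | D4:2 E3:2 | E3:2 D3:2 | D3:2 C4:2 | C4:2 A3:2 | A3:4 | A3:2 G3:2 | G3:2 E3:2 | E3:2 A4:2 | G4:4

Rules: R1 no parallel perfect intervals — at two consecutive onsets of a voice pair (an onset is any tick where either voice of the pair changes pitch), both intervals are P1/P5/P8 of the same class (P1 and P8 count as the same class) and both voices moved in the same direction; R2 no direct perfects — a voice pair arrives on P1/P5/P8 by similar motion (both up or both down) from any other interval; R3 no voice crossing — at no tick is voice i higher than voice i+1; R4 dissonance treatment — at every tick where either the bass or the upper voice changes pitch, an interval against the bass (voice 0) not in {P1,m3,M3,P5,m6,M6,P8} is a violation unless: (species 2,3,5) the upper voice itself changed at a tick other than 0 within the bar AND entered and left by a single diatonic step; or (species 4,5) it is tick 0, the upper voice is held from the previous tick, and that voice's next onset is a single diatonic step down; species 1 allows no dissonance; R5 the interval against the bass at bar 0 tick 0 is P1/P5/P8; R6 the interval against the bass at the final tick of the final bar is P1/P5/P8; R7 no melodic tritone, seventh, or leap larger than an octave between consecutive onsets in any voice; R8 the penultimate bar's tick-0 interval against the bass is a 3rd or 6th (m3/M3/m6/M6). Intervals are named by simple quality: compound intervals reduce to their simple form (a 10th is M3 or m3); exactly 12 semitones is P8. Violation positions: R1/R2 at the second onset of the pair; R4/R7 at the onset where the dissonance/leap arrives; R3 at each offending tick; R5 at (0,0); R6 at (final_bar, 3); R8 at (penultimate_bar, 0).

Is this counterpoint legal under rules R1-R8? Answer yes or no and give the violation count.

bar 0: v0=G3 v1=G4 (P8)
bar 1: v0=F3 v1=G4 (M2)
bar 2: v0=D3 v1=E3 (M2)
bar 3: v0=C3 v1=D4 (M2)
bar 4: v0=B2 v1=E3 (P4)
bar 5: v0=C3 v1=D3 (M2)
bar 6: v0=D3 v1=C4 (m7)
bar 7: v0=C3 v1=A3 (M6)
bar 8: v0=B2 v1=A3 (m7)
bar 9: v0=A2 v1=G3 (m7)
bar 10: v0=A3 v1=E3 (P4)
bar 11: v0=G3 v1=G4 (P8)
  R4 @ bar1.0: F3/G4 M2 untreated
  R3 @ bar1.2: F3 above E3
  R4 @ bar1.2: F3/E3 m2 untreated
  R7 @ bar1.2: G4->E3 leap 15st
  R3 @ bar1.3: F3 above E3
  R4 @ bar2.0: D3/E3 M2 untreated
  R7 @ bar2.2: E3->D4 leap 10st
  R4 @ bar3.0: C3/D4 M2 untreated
  R7 @ bar3.2: D4->E3 leap 10st
  R4 @ bar5.0: C3/D3 M2 untreated
  R7 @ bar5.2: D3->C4 leap 10st
  R4 @ bar6.0: D3/C4 m7 untreated
  R4 @ bar9.0: A2/G3 m7 untreated
  R3 @ bar10.0: A3 above E3
  R4 @ bar10.0: A3/E3 P4 untreated
  R8 @ bar10.0: penult P4 not 3rd/6th
  R3 @ bar10.1: A3 above E3
  R7 @ bar10.2: E3->A4 leap 17st
  R1 @ bar11.0: A3/A4 P8 -> G3/G4 P8 similar

No (19 violations)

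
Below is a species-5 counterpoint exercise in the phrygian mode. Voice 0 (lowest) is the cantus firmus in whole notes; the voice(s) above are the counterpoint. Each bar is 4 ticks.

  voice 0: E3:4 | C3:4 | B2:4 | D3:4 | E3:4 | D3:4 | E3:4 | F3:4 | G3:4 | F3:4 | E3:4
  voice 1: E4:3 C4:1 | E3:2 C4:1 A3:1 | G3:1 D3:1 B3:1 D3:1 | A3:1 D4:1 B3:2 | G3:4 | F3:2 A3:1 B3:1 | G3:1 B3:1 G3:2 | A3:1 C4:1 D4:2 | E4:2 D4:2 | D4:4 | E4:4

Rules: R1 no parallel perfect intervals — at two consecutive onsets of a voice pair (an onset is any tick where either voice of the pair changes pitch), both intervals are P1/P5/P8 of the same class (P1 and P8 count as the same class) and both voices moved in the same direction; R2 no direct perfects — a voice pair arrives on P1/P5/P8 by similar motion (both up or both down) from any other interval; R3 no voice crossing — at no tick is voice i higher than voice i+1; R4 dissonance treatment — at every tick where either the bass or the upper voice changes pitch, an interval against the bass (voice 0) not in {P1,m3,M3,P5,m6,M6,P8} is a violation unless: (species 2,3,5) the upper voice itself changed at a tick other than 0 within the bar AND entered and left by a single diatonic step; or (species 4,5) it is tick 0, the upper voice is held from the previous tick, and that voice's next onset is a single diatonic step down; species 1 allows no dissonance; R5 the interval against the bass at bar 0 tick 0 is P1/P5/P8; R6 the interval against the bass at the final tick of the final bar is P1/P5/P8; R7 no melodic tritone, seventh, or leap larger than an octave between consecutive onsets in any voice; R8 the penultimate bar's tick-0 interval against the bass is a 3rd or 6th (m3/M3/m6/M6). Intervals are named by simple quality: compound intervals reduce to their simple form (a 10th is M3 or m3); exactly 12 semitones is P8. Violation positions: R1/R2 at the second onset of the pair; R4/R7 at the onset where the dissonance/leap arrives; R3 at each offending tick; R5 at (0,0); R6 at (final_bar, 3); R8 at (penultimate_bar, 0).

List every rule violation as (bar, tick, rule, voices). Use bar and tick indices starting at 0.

bar 0: v0=E3 v1=E4 downbeat P8
bar 1: v0=C3 v1=E3 downbeat M3
bar 2: v0=B2 v1=G3 downbeat m6
bar 3: v0=D3 v1=A3 downbeat P5
bar 4: v0=E3 v1=G3 downbeat m3
bar 5: v0=D3 v1=F3 downbeat m3
bar 6: v0=E3 v1=G3 downbeat m3
bar 7: v0=F3 v1=A3 downbeat M3
bar 8: v0=G3 v1=E4 downbeat M6
bar 9: v0=F3 v1=D4 downbeat M6
bar 10: v0=E3 v1=E4 downbeat P8
  -> R2 @ bar 3 tick 0 v(0, 1): B2/D3 m3 -> D3/A3 P5 similar

(3, 0, R2, (0, 1))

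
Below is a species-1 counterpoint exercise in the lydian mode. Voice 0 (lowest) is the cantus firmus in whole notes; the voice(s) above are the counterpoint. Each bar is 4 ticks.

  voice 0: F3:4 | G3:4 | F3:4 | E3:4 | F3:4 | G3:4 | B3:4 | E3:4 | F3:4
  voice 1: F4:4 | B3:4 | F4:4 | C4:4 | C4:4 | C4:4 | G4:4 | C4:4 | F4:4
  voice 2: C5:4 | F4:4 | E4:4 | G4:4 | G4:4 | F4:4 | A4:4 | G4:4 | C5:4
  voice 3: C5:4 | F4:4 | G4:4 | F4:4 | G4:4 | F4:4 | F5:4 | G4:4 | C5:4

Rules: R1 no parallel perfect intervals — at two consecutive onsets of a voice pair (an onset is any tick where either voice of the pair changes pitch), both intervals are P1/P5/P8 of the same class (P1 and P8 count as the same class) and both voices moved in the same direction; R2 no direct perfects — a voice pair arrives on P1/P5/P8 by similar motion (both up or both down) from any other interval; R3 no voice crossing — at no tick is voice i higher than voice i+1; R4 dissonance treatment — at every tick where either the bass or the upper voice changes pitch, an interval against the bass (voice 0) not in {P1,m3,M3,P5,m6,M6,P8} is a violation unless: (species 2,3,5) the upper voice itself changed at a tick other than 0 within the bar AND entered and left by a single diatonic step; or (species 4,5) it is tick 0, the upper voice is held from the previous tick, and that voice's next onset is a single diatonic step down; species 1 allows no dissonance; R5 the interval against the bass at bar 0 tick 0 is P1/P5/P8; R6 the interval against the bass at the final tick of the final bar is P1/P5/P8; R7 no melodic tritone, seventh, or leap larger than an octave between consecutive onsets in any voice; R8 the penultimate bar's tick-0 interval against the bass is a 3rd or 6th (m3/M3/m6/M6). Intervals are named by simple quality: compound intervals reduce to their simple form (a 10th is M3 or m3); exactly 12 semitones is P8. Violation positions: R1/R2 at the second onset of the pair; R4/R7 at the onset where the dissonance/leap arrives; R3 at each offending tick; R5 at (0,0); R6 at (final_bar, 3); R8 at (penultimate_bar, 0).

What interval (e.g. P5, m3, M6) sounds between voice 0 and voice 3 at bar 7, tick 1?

voice 0=E3 voice 3=G4 -> m3

m3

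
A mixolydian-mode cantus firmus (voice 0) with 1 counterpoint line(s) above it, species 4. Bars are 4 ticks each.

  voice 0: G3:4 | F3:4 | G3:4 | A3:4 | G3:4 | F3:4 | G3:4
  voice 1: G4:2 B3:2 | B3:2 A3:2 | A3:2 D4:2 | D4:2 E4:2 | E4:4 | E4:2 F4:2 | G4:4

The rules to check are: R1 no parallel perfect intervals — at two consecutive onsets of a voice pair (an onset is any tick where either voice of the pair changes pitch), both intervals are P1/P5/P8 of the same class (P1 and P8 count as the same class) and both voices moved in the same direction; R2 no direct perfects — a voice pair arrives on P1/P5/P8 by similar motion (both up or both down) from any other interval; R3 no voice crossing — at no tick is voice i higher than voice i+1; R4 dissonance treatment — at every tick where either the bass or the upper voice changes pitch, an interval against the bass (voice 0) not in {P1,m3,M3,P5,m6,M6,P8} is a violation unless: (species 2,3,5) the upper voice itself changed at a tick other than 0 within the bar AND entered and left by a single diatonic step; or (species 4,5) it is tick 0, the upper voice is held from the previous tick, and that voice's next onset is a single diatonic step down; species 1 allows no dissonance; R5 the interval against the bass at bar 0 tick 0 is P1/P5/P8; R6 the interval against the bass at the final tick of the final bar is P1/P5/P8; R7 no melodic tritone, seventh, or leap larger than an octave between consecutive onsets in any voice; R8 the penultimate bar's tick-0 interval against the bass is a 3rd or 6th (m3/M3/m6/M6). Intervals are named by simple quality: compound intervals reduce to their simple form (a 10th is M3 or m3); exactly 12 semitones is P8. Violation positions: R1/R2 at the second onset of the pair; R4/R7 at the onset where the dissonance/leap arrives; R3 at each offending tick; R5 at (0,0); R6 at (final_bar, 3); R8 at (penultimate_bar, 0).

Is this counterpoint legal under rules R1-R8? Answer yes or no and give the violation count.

bar 0: v0=G3 v1=G4 (P8)
bar 1: v0=F3 v1=B3 (TT)
bar 2: v0=G3 v1=A3 (M2)
bar 3: v0=A3 v1=D4 (P4)
bar 4: v0=G3 v1=E4 (M6)
bar 5: v0=F3 v1=E4 (M7)
bar 6: v0=G3 v1=G4 (P8)
  R4 @ bar2.0: G3/A3 M2 untreated
  R4 @ bar3.0: A3/D4 P4 untreated
  R4 @ bar5.0: F3/E4 M7 untreated
  R8 @ bar5.0: penult M7 not 3rd/6th
  R1 @ bar6.0: F3/F4 P8 -> G3/G4 P8 similar

No (5 violations)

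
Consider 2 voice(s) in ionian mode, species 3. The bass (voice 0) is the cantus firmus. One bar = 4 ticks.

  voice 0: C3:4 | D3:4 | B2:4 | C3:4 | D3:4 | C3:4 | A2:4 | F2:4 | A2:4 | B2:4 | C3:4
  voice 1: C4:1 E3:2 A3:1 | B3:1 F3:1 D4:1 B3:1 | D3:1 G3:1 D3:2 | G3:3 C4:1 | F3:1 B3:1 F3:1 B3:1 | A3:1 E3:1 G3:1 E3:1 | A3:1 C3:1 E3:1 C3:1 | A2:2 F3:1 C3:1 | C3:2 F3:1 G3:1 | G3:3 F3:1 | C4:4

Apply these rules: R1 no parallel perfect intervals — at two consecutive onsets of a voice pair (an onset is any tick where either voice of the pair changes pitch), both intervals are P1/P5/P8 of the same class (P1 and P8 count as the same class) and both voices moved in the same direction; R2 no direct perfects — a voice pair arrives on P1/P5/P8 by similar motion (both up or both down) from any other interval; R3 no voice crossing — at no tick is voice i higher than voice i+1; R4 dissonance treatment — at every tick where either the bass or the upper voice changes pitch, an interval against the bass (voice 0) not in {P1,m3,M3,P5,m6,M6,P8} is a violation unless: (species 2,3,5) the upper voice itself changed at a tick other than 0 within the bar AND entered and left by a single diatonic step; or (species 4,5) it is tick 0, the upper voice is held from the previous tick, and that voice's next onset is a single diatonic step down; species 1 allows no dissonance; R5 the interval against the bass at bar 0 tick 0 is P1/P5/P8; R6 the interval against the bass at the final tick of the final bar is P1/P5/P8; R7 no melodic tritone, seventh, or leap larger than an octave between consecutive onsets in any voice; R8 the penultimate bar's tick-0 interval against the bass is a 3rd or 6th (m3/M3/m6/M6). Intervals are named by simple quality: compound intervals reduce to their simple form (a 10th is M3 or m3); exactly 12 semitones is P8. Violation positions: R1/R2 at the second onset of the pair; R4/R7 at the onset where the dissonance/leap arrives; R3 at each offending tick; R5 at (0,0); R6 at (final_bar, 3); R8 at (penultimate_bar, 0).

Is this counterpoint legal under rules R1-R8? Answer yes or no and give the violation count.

No (7 violations)

bar 0: v0=C3 v1=C4 (P8)
bar 1: v0=D3 v1=B3 (M6)
bar 2: v0=B2 v1=D3 (m3)
bar 3: v0=C3 v1=G3 (P5)
bar 4: v0=D3 v1=F3 (m3)
bar 5: v0=C3 v1=A3 (M6)
bar 6: v0=A2 v1=A3 (P8)
bar 7: v0=F2 v1=A2 (M3)
bar 8: v0=A2 v1=C3 (m3)
bar 9: v0=B2 v1=G3 (m6)
bar 10: v0=C3 v1=C4 (P8)
  R7 @ bar1.1: B3->F3 leap 6st
  R2 @ bar3.0: B2/D3 m3 -> C3/G3 P5 similar
  R7 @ bar4.1: F3->B3 leap 6st
  R7 @ bar4.2: B3->F3 leap 6st
  R7 @ bar4.3: F3->B3 leap 6st
  R4 @ bar9.3: B2/F3 TT untreated
  R2 @ bar10.0: B2/F3 TT -> C3/C4 P8 similar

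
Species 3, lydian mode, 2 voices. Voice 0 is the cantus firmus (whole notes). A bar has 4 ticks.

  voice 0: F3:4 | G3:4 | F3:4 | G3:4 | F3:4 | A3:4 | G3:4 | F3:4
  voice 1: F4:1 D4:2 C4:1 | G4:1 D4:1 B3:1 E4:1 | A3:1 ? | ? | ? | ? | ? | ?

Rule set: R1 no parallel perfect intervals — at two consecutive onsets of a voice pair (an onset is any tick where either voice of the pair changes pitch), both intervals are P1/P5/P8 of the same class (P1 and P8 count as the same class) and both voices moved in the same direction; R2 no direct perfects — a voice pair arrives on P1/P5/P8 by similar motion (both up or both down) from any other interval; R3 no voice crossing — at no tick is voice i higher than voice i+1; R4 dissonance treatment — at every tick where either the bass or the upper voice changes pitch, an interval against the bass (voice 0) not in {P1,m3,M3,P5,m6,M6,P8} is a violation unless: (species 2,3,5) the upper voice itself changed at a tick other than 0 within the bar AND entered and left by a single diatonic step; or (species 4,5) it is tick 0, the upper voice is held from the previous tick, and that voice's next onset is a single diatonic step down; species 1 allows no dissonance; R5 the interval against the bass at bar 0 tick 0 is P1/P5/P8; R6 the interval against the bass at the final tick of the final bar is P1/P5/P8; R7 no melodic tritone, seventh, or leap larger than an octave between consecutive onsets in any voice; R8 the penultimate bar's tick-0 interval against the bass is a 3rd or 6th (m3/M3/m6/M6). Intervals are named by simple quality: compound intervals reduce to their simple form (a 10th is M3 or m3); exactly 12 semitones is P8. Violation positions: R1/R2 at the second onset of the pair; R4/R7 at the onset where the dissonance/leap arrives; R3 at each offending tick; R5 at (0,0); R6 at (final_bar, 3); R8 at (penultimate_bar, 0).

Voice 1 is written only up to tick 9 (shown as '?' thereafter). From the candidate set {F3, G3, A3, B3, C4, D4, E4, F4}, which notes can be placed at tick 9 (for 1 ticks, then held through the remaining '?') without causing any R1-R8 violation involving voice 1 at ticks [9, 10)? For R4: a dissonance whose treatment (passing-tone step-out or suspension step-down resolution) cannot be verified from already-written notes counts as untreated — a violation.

{A3, C4, D4, F3, F4}

F3: legal
G3: violates R4
A3: legal
B3: violates R4
C4: legal
D4: legal
E4: violates R4
F4: legal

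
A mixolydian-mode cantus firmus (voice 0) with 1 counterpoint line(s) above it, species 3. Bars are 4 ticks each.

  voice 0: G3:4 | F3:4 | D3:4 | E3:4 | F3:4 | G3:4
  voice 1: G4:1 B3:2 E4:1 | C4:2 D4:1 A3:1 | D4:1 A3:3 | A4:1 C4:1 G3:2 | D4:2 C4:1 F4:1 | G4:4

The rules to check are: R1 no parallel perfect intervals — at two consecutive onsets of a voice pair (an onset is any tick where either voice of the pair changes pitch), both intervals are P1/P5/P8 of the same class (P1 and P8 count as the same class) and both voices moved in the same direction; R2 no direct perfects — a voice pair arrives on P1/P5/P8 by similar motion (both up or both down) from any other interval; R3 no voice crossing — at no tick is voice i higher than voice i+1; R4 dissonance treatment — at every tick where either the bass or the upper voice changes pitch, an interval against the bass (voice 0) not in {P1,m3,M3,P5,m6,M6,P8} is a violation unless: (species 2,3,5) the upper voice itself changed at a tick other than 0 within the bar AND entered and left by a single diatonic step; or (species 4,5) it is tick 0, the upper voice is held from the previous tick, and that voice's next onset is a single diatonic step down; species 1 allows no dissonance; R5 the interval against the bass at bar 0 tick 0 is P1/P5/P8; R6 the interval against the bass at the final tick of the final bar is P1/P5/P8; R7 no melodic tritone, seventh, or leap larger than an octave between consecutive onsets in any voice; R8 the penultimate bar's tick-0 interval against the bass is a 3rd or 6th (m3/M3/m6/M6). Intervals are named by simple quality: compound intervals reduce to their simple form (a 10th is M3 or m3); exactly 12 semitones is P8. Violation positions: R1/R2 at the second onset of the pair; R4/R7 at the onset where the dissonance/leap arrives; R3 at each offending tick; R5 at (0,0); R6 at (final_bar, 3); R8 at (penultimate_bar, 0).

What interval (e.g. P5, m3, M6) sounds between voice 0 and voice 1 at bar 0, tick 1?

voice 0=G3 voice 1=B3 -> M3

M3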